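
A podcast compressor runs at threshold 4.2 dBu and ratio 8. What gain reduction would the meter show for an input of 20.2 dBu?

The signal is 16 dB above threshold.
After 8:1 compression the overshoot becomes 16/8 = 2 dB.
Gain reduction = 16 − 2 = 14 dB.

14 dB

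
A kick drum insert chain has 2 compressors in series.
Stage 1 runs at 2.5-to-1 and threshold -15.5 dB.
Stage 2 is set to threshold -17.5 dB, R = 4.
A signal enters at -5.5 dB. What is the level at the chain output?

-16 dB

Stage 1: -5.5 dB is 10 dB over -15.5 dB; at 2.5:1 that becomes 4 dB over, giving -11.5 dB.
Stage 2: 6 dB above -17.5 dB, reduced 4:1 to 1.5 dB above → -16 dB.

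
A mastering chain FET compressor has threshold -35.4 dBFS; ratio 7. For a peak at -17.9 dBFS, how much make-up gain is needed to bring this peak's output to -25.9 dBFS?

The peak compresses to -35.4 + 17.5/7 = -32.9 dBFS.
To reach -25.9 dBFS requires -25.9 − (-32.9) = 7 dB of make-up.

7 dB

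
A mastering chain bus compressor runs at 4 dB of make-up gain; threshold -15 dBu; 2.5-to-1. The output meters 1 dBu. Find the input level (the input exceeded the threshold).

Before make-up, the level was 1 − 4 = -3 dBu.
That's 12 dB above the -15 dBu threshold.
Before 2.5:1 compression the overshoot was 12 × 2.5 = 30 dB, so input = -15 + 30 = 15 dBu.

15 dBu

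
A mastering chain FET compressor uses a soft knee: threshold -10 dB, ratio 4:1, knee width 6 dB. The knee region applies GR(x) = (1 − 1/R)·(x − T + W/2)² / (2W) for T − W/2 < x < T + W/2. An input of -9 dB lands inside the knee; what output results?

x − T + W/2 = -9 − (-10) + 3 = 4.
GR = (1 − 1/4) × 4² / 12 = 0.75 × 16 / 12 = 1 dB.
Output = -9 − 1 = -10 dB.

-10 dB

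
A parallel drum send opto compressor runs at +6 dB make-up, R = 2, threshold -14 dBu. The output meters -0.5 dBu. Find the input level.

Stripping the +6 dB make-up gives -6.5 dBu at the gain stage.
That's 7.5 dB above the -14 dBu threshold.
Undo the ratio: input overshoot = 7.5 × 2 = 15 dB, giving input = 1 dBu.

1 dBu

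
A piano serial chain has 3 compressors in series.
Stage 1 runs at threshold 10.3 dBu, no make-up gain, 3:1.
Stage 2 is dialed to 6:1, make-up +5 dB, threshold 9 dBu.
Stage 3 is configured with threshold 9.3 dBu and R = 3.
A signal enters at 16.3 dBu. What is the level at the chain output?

11.05 dBu

Stage 1: overshoot 6 dB → 6/3 = 2 dB → 12.3 dBu.
Stage 2: overshoot 3.3 dB → 3.3/6 = 0.55 dB → 9.55 dBu; +5 dB make-up → 14.55 dBu.
Stage 3: overshoot 5.25 dB → 5.25/3 = 1.75 dB → 11.05 dBu.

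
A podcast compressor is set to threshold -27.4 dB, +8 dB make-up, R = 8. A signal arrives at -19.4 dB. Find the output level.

-18.4 dB

The input is 8 dB above the -27.4 dB threshold.
8:1 compression reduces that to 8/8 = 1 dB over.
That puts the output at -26.4 dB; make-up adds 8 dB, giving -18.4 dB.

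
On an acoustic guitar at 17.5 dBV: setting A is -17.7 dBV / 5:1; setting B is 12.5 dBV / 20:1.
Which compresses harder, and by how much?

A, by 23.41 dB

A: overshoot 35.2 dB → output overshoot 7.04 dB → GR 28.16 dB.
B: overshoot 5 dB → output overshoot 0.25 dB → GR 4.75 dB.
A reduces 23.41 dB more.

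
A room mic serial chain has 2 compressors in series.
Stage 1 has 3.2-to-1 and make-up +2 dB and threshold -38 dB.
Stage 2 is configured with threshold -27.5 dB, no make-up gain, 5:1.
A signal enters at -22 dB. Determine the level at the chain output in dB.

-31 dB

Stage 1: -22 dB is 16 dB over -38 dB; at 3.2:1 that becomes 5 dB over, giving -33 dB; +2 dB make-up → -31 dB.
Stage 2: below threshold (-31 ≤ -27.5); passes unchanged; output -31 dB.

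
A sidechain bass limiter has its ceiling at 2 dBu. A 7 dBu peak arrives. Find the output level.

A brickwall limiter is an ∞:1 compressor: any input above the ceiling is clamped to 2 dBu.

2 dBu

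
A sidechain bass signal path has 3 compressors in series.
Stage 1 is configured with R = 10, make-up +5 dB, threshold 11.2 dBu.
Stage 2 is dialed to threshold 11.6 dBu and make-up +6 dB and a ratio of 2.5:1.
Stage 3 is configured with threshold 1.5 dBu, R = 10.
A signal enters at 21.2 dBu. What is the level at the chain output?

3.334 dBu

Stage 1: 21.2 dBu is 10 dB over 11.2 dBu; at 10:1 that becomes 1 dB over, giving 12.2 dBu; +5 dB make-up → 17.2 dBu.
Stage 2: overshoot 5.6 dB → 5.6/2.5 = 2.24 dB → 13.84 dBu; +6 dB make-up → 19.84 dBu.
Stage 3: 19.84 dBu is 18.34 dB over 1.5 dBu; at 10:1 that becomes 1.834 dB over, giving 3.334 dBu.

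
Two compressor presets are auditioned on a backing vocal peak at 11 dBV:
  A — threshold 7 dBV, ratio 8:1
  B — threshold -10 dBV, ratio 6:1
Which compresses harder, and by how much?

B, by 14 dB

A: overshoot 4 dB → output overshoot 0.5 dB → GR 3.5 dB.
B: overshoot 21 dB → output overshoot 3.5 dB → GR 17.5 dB.
B applies 14 dB more gain reduction.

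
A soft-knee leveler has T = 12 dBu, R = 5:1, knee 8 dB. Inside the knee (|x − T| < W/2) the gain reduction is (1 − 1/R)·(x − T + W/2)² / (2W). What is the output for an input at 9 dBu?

8.95 dBu

x − T + W/2 = 9 − 12 + 4 = 1.
GR = (1 − 1/5) × 1² / 16 = 0.8 × 1 / 16 = 0.05 dB.
Output = 9 − 0.05 = 8.95 dBu.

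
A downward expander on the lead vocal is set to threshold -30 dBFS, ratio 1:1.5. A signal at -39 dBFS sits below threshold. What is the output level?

The input is 9 dB below the -30 dBFS threshold.
A 1:1.5 expander multiplies undershoot by 1.5: 9 × 1.5 = 13.5 dB below threshold.
Output = -30 − 13.5 = -43.5 dBFS.

-43.5 dBFS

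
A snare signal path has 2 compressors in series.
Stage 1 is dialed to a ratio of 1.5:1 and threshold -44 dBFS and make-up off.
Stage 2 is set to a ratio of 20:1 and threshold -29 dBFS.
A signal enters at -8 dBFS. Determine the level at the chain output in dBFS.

-28.55 dBFS

Stage 1: -8 dBFS is 36 dB over -44 dBFS; at 1.5:1 that becomes 24 dB over, giving -20 dBFS.
Stage 2: -20 dBFS is 9 dB over -29 dBFS; at 20:1 that becomes 0.45 dB over, giving -28.55 dBFS.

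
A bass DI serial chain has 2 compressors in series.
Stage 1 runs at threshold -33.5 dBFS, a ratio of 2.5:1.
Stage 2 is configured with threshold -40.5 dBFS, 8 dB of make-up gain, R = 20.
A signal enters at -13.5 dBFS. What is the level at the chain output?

-31.75 dBFS

Stage 1: -13.5 dBFS is 20 dB over -33.5 dBFS; at 2.5:1 that becomes 8 dB over, giving -25.5 dBFS.
Stage 2: 15 dB above -40.5 dBFS, reduced 20:1 to 0.75 dB above → -39.75 dBFS; +8 dB make-up → -31.75 dBFS.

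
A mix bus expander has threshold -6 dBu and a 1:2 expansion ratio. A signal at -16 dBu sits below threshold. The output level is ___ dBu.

The input is 10 dB below the -6 dBu threshold.
A 1:2 expander multiplies undershoot by 2: 10 × 2 = 20 dB below threshold.
Output = -6 − 20 = -26 dBu.

-26 dBu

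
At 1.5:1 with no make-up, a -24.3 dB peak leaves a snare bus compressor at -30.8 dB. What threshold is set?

Gain reduction = -24.3 − (-30.8) = 6.5 dB; output overshoot = GR / (R − 1) = 6.5 / 0.5 = 13 dB.
Threshold = output − output overshoot = -30.8 − 13 = -43.8 dB.

-43.8 dB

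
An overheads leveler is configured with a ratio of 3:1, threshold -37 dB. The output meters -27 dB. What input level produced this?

-7 dB

Post-compression overshoot = -27 − (-37) = 10 dB.
Input overshoot = R × output overshoot = 30 dB → input = -37 + 30 = -7 dB.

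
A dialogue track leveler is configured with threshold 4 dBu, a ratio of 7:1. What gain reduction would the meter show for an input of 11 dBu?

11 dBu exceeds the threshold by 7 dB.
A 7:1 ratio leaves 1 dB of that excess.
GR = overshoot in − overshoot out = 7 − 1 = 6 dB.

6 dB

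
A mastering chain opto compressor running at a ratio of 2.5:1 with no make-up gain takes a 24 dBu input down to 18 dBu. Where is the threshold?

14 dBu

Gain reduction = 24 − 18 = 6 dB; output overshoot = GR / (R − 1) = 6 / 1.5 = 4 dB.
Threshold = output − output overshoot = 18 − 4 = 14 dBu.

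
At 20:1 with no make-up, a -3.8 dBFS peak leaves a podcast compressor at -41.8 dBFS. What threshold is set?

Let T be the threshold. Output overshoot = (input overshoot)/R, so -41.8 − T = (-3.8 − T)/20.
20·(-41.8 − T) = -3.8 − T → 19·T = -836 − (-3.8) = -832.2.
T = -832.2/19 = -43.8 dBFS.

-43.8 dBFS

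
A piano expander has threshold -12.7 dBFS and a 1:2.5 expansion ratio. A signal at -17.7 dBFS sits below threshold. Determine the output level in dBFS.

Below threshold, a 1:2.5 expander applies gain = (2.5−1)×(T − x) of attenuation.
(2.5−1) × 5 = 7.5 dB, so output = -17.7 − 7.5 = -25.2 dBFS.

-25.2 dBFS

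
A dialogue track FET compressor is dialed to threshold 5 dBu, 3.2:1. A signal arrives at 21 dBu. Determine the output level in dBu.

Overshoot: 21 − 5 = 16 dB.
The 16 dB excess becomes 5 dB after 3.2:1 reduction.
That puts the output at 10 dBu.

10 dBu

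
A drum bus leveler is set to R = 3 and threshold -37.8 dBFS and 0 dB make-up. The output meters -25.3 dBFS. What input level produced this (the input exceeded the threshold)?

-0.3 dBFS

That's 12.5 dB above the -37.8 dBFS threshold.
Undo the ratio: input overshoot = 12.5 × 3 = 37.5 dB, giving input = -0.3 dBFS.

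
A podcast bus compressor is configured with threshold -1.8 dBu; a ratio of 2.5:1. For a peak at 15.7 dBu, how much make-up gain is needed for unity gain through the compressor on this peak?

10.5 dB

The peak compresses to -1.8 + 17.5/2.5 = 5.2 dBu.
To reach 15.7 dBu requires 15.7 − 5.2 = 10.5 dB of make-up.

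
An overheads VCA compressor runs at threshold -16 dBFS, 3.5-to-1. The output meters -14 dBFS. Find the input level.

That's 2 dB above the -16 dBFS threshold.
Before 3.5:1 compression the overshoot was 2 × 3.5 = 7 dB, so input = -16 + 7 = -9 dBFS.

-9 dBFS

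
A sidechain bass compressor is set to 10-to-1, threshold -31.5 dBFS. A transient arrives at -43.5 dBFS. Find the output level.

-43.5 dBFS

-43.5 dBFS is 12 dB below the -31.5 dBFS threshold, so no gain reduction is applied.
Output = input = -43.5 dBFS.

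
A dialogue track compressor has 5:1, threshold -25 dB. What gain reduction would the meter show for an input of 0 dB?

Overshoot = 0 − (-25) = 25 dB.
A 5:1 ratio leaves 5 dB of that excess.
GR = overshoot in − overshoot out = 25 − 5 = 20 dB.

20 dB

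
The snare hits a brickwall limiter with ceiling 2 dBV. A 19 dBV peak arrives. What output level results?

2 dBV

The limiter clamps the peak to its 2 dBV ceiling.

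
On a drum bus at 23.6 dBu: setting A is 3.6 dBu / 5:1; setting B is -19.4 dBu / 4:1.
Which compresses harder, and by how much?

A: 20 dB over, compressed to 4 dB over, so 16 dB of GR.
B: 43 dB over, compressed to 10.75 dB over, so 32.25 dB of GR.
Difference: 16.25 dB in favour of B.

B, by 16.25 dB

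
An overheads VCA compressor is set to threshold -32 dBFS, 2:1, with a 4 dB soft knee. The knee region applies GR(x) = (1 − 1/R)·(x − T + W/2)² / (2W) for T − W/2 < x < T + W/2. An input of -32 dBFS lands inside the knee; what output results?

-32.25 dBFS

x − T + W/2 = -32 − (-32) + 2 = 2.
GR = (1 − 1/2) × 2² / 8 = 0.5 × 4 / 8 = 0.25 dB.
Output = -32 − 0.25 = -32.25 dBFS.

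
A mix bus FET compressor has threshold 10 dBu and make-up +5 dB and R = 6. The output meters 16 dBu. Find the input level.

Stripping the +5 dB make-up gives 11 dBu at the gain stage.
Post-compression overshoot = 11 − 10 = 1 dB.
Input overshoot = R × output overshoot = 6 dB → input = 10 + 6 = 16 dBu.

16 dBu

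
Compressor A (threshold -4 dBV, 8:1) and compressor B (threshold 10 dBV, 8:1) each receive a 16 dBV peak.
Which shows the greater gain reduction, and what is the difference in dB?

A: GR = 20 − 20/8 = 17.5 dB.
B: GR = 6 − 6/8 = 5.25 dB.
A reduces 12.25 dB more.

A, by 12.25 dB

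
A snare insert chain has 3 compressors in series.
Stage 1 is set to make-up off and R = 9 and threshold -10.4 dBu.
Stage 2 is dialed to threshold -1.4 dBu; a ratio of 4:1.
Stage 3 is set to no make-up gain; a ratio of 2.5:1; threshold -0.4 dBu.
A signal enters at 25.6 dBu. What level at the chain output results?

-6.4 dBu

Stage 1: 25.6 dBu is 36 dB over -10.4 dBu; at 9:1 that becomes 4 dB over, giving -6.4 dBu.
Stage 2: -6.4 dBu is at or below the -1.4 dBu threshold — no compression; output -6.4 dBu.
Stage 3: -6.4 dBu is at or below the -0.4 dBu threshold — no compression; output -6.4 dBu.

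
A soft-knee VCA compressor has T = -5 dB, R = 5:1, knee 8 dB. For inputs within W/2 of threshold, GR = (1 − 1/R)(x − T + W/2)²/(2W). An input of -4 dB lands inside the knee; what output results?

-5.25 dB

x − T + W/2 = -4 − (-5) + 4 = 5.
GR = (1 − 1/5) × 5² / 16 = 0.8 × 25 / 16 = 1.25 dB.
Output = -4 − 1.25 = -5.25 dB.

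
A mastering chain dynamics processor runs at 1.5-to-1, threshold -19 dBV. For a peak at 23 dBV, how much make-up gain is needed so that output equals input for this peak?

14 dB

The peak compresses to -19 + 42/1.5 = 9 dBV.
To reach 23 dBV requires 23 − 9 = 14 dB of make-up.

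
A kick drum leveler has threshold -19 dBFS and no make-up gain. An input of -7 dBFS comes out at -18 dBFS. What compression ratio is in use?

Input overshoot = -7 − (-19) = 12 dB; output overshoot = -18 − (-19) = 1 dB.
Ratio = 12 / 1 = 12.

12:1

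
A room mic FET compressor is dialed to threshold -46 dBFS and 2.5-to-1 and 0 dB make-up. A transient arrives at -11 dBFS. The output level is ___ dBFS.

-32 dBFS

Overshoot: -11 − (-46) = 35 dB.
2.5:1 compression reduces that to 35/2.5 = 14 dB over.
So the level is -46 + 14 = -32 dBFS.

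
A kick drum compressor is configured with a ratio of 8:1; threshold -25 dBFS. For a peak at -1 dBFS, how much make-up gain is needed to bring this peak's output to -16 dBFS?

Overshoot 24 dB → 24/8 = 3 dB after compression, so the compressed level is -25 + 3 = -22 dBFS.
Make-up = target − compressed = -16 − (-22) = 6 dB.

6 dB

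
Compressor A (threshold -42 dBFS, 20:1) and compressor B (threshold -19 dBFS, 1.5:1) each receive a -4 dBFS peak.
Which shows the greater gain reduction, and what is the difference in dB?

A, by 31.1 dB

A: overshoot 38 dB → output overshoot 1.9 dB → GR 36.1 dB.
B: overshoot 15 dB → output overshoot 10 dB → GR 5 dB.
Difference: 31.1 dB in favour of A.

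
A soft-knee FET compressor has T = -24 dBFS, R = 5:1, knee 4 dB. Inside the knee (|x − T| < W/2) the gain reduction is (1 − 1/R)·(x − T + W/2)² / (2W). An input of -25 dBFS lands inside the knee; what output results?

-25.1 dBFS

x − T + W/2 = -25 − (-24) + 2 = 1.
GR = (1 − 1/5) × 1² / 8 = 0.8 × 1 / 8 = 0.1 dB.
Output = -25 − 0.1 = -25.1 dBFS.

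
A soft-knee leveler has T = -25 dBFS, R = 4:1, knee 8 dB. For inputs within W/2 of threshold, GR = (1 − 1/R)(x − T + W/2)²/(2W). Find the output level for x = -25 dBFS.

-25.75 dBFS

x − T + W/2 = -25 − (-25) + 4 = 4.
GR = (1 − 1/4) × 4² / 16 = 0.75 × 16 / 16 = 0.75 dB.
Output = -25 − 0.75 = -25.75 dBFS.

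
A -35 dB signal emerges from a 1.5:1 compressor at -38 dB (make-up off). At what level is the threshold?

-44 dB

Input is 9 dB above T (since output overshoot × R = input overshoot: (-38 − T)·1.5 = -35 − T gives T = -44 dB).
Check: -44 + (-35 − (-44))/1.5 = -44 + 6 = -38 dB. ✓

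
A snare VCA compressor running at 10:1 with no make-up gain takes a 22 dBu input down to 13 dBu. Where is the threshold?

12 dBu

Let T be the threshold. Output overshoot = (input overshoot)/R, so 13 − T = (22 − T)/10.
10·(13 − T) = 22 − T → 9·T = 130 − 22 = 108.
T = 108/9 = 12 dBu.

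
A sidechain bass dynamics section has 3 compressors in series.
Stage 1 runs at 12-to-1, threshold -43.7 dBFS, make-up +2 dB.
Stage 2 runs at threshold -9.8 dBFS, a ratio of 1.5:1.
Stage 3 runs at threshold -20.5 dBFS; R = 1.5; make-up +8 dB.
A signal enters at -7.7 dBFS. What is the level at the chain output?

-30.7 dBFS

Stage 1: overshoot 36 dB → 36/12 = 3 dB → -40.7 dBFS; +2 dB make-up → -38.7 dBFS.
Stage 2: below threshold (-38.7 ≤ -9.8); passes unchanged; output -38.7 dBFS.
Stage 3: -38.7 dBFS is at or below the -20.5 dBFS threshold — no compression; make-up brings it to -30.7 dBFS.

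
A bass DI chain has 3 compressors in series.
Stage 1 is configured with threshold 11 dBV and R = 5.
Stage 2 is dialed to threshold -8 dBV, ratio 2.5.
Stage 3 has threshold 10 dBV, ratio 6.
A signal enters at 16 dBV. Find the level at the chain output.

0 dBV

Stage 1: 5 dB above 11 dBV, reduced 5:1 to 1 dB above → 12 dBV.
Stage 2: overshoot 20 dB → 20/2.5 = 8 dB → 0 dBV.
Stage 3: 0 dBV is at or below the 10 dBV threshold — no compression; output 0 dBV.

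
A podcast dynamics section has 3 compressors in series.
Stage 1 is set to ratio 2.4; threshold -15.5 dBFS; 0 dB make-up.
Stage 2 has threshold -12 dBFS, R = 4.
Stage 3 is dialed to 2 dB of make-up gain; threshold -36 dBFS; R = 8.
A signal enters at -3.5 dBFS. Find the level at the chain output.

-30.953125 dBFS

Stage 1: -3.5 dBFS is 12 dB over -15.5 dBFS; at 2.4:1 that becomes 5 dB over, giving -10.5 dBFS.
Stage 2: 1.5 dB above -12 dBFS, reduced 4:1 to 0.375 dB above → -11.625 dBFS.
Stage 3: 24.375 dB above -36 dBFS, reduced 8:1 to 3.046875 dB above → -32.953125 dBFS; +2 dB make-up → -30.953125 dBFS.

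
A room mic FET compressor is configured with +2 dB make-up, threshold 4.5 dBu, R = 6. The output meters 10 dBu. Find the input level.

25.5 dBu

Before make-up, the level was 10 − 2 = 8 dBu.
That's 3.5 dB above the 4.5 dBu threshold.
Undo the ratio: input overshoot = 3.5 × 6 = 21 dB, giving input = 25.5 dBu.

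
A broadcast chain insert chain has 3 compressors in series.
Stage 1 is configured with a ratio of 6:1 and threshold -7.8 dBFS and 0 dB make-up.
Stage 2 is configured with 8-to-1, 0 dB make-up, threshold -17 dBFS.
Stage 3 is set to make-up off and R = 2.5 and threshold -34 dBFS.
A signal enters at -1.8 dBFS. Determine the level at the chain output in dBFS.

Stage 1: overshoot 6 dB → 6/6 = 1 dB → -6.8 dBFS.
Stage 2: overshoot 10.2 dB → 10.2/8 = 1.275 dB → -15.725 dBFS.
Stage 3: -15.725 dBFS is 18.275 dB over -34 dBFS; at 2.5:1 that becomes 7.31 dB over, giving -26.69 dBFS.

-26.69 dBFS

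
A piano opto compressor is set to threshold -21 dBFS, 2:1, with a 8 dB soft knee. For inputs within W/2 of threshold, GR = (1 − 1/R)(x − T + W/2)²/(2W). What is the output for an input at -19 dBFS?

x − T + W/2 = -19 − (-21) + 4 = 6.
GR = (1 − 1/2) × 6² / 16 = 0.5 × 36 / 16 = 1.125 dB.
Output = -19 − 1.125 = -20.125 dBFS.

-20.125 dBFS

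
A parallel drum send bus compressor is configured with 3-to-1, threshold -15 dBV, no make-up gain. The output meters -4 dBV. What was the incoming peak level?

18 dBV

Post-compression overshoot = -4 − (-15) = 11 dB.
Undo the ratio: input overshoot = 11 × 3 = 33 dB, giving input = 18 dBV.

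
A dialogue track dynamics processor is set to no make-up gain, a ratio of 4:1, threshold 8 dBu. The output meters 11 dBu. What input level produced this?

20 dBu

The compressed level sits 11 − 8 = 3 dB over threshold.
Input overshoot = R × output overshoot = 12 dB → input = 8 + 12 = 20 dBu.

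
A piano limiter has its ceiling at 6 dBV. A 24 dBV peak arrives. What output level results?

A brickwall limiter is an ∞:1 compressor: any input above the ceiling is clamped to 6 dBV.

6 dBV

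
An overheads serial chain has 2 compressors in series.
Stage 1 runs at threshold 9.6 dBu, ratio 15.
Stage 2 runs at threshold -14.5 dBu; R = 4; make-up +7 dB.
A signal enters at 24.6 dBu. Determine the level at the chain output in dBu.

Stage 1: 15 dB above 9.6 dBu, reduced 15:1 to 1 dB above → 10.6 dBu.
Stage 2: 25.1 dB above -14.5 dBu, reduced 4:1 to 6.275 dB above → -8.225 dBu; +7 dB make-up → -1.225 dBu.

-1.225 dBu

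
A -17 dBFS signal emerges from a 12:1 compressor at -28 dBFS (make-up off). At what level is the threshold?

Input is 12 dB above T (since output overshoot × R = input overshoot: (-28 − T)·12 = -17 − T gives T = -29 dBFS).
Check: -29 + (-17 − (-29))/12 = -29 + 1 = -28 dBFS. ✓

-29 dBFS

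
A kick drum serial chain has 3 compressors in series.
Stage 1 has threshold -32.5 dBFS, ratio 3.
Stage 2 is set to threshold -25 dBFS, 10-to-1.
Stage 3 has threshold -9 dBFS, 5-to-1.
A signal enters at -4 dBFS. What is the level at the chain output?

-24.8 dBFS

Stage 1: -4 dBFS is 28.5 dB over -32.5 dBFS; at 3:1 that becomes 9.5 dB over, giving -23 dBFS.
Stage 2: -23 dBFS is 2 dB over -25 dBFS; at 10:1 that becomes 0.2 dB over, giving -24.8 dBFS.
Stage 3: -24.8 dBFS ≤ -9 dBFS, so stage 3 doesn't engage; output -24.8 dBFS.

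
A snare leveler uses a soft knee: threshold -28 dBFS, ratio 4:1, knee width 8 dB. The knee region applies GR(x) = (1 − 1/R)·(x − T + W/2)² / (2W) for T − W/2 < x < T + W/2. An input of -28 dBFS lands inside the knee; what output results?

x − T + W/2 = -28 − (-28) + 4 = 4.
GR = (1 − 1/4) × 4² / 16 = 0.75 × 16 / 16 = 0.75 dB.
Output = -28 − 0.75 = -28.75 dBFS.

-28.75 dBFS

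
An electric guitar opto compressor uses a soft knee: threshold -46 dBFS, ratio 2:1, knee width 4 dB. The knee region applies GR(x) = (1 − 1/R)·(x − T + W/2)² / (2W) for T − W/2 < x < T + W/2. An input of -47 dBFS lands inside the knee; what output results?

x − T + W/2 = -47 − (-46) + 2 = 1.
GR = (1 − 1/2) × 1² / 8 = 0.5 × 1 / 8 = 0.0625 dB.
Output = -47 − 0.0625 = -47.0625 dBFS.

-47.0625 dBFS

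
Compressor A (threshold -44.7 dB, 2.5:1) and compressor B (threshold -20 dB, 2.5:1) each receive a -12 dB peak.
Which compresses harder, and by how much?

A: GR = 32.7 − 32.7/2.5 = 19.62 dB.
B: GR = 8 − 8/2.5 = 4.8 dB.
Difference: 14.82 dB in favour of A.

A, by 14.82 dB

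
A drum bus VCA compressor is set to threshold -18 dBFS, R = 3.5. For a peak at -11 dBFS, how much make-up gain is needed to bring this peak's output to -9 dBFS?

7 dB

Overshoot 7 dB → 7/3.5 = 2 dB after compression, so the compressed level is -18 + 2 = -16 dBFS.
Make-up = target − compressed = -9 − (-16) = 7 dB.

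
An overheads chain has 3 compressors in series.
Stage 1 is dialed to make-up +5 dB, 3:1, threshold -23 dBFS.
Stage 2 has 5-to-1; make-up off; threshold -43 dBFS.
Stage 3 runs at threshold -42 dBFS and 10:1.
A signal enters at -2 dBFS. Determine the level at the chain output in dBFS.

Stage 1: overshoot 21 dB → 21/3 = 7 dB → -16 dBFS; +5 dB make-up → -11 dBFS.
Stage 2: overshoot 32 dB → 32/5 = 6.4 dB → -36.6 dBFS.
Stage 3: 5.4 dB above -42 dBFS, reduced 10:1 to 0.54 dB above → -41.46 dBFS.

-41.46 dBFS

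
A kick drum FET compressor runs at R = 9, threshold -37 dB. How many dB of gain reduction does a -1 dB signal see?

The signal is 36 dB above threshold.
At 9:1, output sits 36/9 = 4 dB above threshold.
So the signal is attenuated by 36 − 4 = 32 dB.

32 dB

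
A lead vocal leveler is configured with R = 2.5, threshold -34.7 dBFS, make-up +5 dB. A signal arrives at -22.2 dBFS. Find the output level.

The input is 12.5 dB above the -34.7 dBFS threshold.
2.5:1 compression reduces that to 12.5/2.5 = 5 dB over.
That puts the output at -29.7 dBFS; make-up adds 5 dB, giving -24.7 dBFS.

-24.7 dBFS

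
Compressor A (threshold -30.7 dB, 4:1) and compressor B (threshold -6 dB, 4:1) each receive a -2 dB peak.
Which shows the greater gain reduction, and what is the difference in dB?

A: overshoot 28.7 dB → output overshoot 7.175 dB → GR 21.525 dB.
B: overshoot 4 dB → output overshoot 1 dB → GR 3 dB.
A applies 18.525 dB more gain reduction.

A, by 18.525 dB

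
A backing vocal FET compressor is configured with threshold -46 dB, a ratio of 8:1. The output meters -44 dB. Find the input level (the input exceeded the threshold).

-30 dB

Post-compression overshoot = -44 − (-46) = 2 dB.
Before 8:1 compression the overshoot was 2 × 8 = 16 dB, so input = -46 + 16 = -30 dB.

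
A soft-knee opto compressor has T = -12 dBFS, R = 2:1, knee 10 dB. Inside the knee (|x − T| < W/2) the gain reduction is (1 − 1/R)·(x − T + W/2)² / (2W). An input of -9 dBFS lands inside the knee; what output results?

x − T + W/2 = -9 − (-12) + 5 = 8.
GR = (1 − 1/2) × 8² / 20 = 0.5 × 64 / 20 = 1.6 dB.
Output = -9 − 1.6 = -10.6 dBFS.

-10.6 dBFS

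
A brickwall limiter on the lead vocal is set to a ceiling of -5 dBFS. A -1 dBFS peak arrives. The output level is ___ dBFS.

A brickwall limiter is an ∞:1 compressor: any input above the ceiling is clamped to -5 dBFS.

-5 dBFS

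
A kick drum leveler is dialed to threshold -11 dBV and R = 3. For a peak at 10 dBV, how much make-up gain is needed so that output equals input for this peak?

14 dB

Overshoot 21 dB → 21/3 = 7 dB after compression, so the compressed level is -11 + 7 = -4 dBV.
Make-up = target − compressed = 10 − (-4) = 14 dB.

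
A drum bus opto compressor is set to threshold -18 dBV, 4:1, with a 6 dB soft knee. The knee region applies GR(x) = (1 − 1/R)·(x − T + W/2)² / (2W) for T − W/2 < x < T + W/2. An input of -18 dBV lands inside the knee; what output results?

-18.5625 dBV

x − T + W/2 = -18 − (-18) + 3 = 3.
GR = (1 − 1/4) × 3² / 12 = 0.75 × 9 / 12 = 0.5625 dB.
Output = -18 − 0.5625 = -18.5625 dBV.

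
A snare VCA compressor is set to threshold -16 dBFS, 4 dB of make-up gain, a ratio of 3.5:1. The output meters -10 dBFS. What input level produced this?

-9 dBFS

Remove make-up: -10 − 4 = -14 dBFS.
Post-compression overshoot = -14 − (-16) = 2 dB.
Before 3.5:1 compression the overshoot was 2 × 3.5 = 7 dB, so input = -16 + 7 = -9 dBFS.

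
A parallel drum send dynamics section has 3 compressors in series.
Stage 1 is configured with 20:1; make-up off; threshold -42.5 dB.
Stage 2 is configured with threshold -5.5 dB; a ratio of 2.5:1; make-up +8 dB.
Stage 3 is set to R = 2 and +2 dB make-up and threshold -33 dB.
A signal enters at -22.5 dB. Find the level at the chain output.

-31.5 dB

Stage 1: overshoot 20 dB → 20/20 = 1 dB → -41.5 dB.
Stage 2: below threshold (-41.5 ≤ -5.5); passes unchanged; make-up brings it to -33.5 dB.
Stage 3: below threshold (-33.5 ≤ -33); passes unchanged; make-up brings it to -31.5 dB.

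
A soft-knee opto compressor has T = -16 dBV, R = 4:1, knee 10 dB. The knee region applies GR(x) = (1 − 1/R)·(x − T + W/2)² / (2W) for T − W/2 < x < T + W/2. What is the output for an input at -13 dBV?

-15.4 dBV

x − T + W/2 = -13 − (-16) + 5 = 8.
GR = (1 − 1/4) × 8² / 20 = 0.75 × 64 / 20 = 2.4 dB.
Output = -13 − 2.4 = -15.4 dBV.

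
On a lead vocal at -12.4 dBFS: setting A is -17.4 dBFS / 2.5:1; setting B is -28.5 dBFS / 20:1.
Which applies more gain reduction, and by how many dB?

B, by 12.295 dB

A: GR = 5 − 5/2.5 = 3 dB.
B: GR = 16.1 − 16.1/20 = 15.295 dB.
B applies 12.295 dB more gain reduction.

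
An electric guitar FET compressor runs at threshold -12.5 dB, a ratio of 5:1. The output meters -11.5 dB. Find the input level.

That's 1 dB above the -12.5 dB threshold.
Input overshoot = R × output overshoot = 5 dB → input = -12.5 + 5 = -7.5 dB.

-7.5 dB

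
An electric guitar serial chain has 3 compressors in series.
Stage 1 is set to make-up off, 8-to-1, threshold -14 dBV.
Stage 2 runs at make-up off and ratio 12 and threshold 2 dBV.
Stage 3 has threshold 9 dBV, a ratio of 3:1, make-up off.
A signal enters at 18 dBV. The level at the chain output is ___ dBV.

-10 dBV

Stage 1: 18 dBV is 32 dB over -14 dBV; at 8:1 that becomes 4 dB over, giving -10 dBV.
Stage 2: -10 dBV is at or below the 2 dBV threshold — no compression; output -10 dBV.
Stage 3: -10 dBV is at or below the 9 dBV threshold — no compression; output -10 dBV.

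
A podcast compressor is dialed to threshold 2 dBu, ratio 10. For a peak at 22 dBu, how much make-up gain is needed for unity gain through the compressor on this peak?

Without make-up, output = threshold + overshoot/10 = 2 + 2 = 4 dBu.
Gap to target: 18 dB.

18 dB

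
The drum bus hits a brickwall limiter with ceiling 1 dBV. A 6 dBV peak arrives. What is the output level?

The limiter clamps the peak to its 1 dBV ceiling.

1 dBV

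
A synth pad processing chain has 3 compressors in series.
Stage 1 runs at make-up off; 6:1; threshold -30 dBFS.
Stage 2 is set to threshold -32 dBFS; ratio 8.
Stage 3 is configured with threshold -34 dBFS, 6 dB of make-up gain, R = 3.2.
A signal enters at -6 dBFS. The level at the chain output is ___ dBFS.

Stage 1: overshoot 24 dB → 24/6 = 4 dB → -26 dBFS.
Stage 2: overshoot 6 dB → 6/8 = 0.75 dB → -31.25 dBFS.
Stage 3: 2.75 dB above -34 dBFS, reduced 3.2:1 to 0.859375 dB above → -33.140625 dBFS; +6 dB make-up → -27.140625 dBFS.

-27.140625 dBFS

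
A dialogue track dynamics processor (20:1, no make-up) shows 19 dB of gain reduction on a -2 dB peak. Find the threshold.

Gain reduction = -2 − (-21) = 19 dB; output overshoot = GR / (R − 1) = 19 / 19 = 1 dB.
Threshold = output − output overshoot = -21 − 1 = -22 dB.

-22 dB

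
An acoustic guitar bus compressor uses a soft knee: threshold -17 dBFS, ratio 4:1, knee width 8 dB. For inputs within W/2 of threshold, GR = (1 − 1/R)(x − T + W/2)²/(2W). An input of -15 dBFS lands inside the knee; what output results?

-16.6875 dBFS

x − T + W/2 = -15 − (-17) + 4 = 6.
GR = (1 − 1/4) × 6² / 16 = 0.75 × 36 / 16 = 1.6875 dB.
Output = -15 − 1.6875 = -16.6875 dBFS.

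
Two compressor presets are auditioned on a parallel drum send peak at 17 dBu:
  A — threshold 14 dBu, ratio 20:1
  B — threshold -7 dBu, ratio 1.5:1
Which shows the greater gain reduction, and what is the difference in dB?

A: overshoot 3 dB → output overshoot 0.15 dB → GR 2.85 dB.
B: overshoot 24 dB → output overshoot 16 dB → GR 8 dB.
B applies 5.15 dB more gain reduction.

B, by 5.15 dB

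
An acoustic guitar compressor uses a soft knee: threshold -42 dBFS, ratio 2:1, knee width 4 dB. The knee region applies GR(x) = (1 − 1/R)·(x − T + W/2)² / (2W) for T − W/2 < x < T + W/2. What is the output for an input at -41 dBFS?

x − T + W/2 = -41 − (-42) + 2 = 3.
GR = (1 − 1/2) × 3² / 8 = 0.5 × 9 / 8 = 0.5625 dB.
Output = -41 − 0.5625 = -41.5625 dBFS.

-41.5625 dBFS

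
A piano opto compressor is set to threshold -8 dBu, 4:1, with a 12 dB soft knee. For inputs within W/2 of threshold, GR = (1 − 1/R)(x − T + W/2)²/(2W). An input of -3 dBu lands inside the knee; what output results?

-6.78125 dBu

x − T + W/2 = -3 − (-8) + 6 = 11.
GR = (1 − 1/4) × 11² / 24 = 0.75 × 121 / 24 = 3.78125 dB.
Output = -3 − 3.78125 = -6.78125 dBu.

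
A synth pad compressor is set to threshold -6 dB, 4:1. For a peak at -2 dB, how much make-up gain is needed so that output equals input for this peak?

3 dB

Overshoot 4 dB → 4/4 = 1 dB after compression, so the compressed level is -6 + 1 = -5 dB.
Make-up = target − compressed = -2 − (-5) = 3 dB.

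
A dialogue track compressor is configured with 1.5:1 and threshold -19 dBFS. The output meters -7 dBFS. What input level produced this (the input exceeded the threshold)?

The compressed level sits -7 − (-19) = 12 dB over threshold.
Undo the ratio: input overshoot = 12 × 1.5 = 18 dB, giving input = -1 dBFS.

-1 dBFS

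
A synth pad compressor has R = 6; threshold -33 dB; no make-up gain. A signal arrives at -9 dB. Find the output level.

-9 dB sits 24 dB over threshold.
At 6:1 the overshoot is divided by 6, leaving 4 dB above threshold.
So the level is -33 + 4 = -29 dB.

-29 dB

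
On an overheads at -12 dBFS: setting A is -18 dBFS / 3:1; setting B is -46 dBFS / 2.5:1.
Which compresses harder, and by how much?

A: GR = 6 − 6/3 = 4 dB.
B: GR = 34 − 34/2.5 = 20.4 dB.
B applies 16.4 dB more gain reduction.

B, by 16.4 dB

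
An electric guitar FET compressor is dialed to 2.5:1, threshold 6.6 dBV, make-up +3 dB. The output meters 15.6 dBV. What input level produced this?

21.6 dBV

Stripping the +3 dB make-up gives 12.6 dBV at the gain stage.
Post-compression overshoot = 12.6 − 6.6 = 6 dB.
Undo the ratio: input overshoot = 6 × 2.5 = 15 dB, giving input = 21.6 dBV.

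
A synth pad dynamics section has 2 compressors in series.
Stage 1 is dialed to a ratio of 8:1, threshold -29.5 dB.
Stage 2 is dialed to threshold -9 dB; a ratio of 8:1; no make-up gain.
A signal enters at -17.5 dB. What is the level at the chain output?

Stage 1: overshoot 12 dB → 12/8 = 1.5 dB → -28 dB.
Stage 2: -28 dB ≤ -9 dB, so stage 2 doesn't engage; output -28 dB.

-28 dB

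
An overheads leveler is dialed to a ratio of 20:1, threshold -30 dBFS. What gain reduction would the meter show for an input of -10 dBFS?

19 dB

The signal is 20 dB above threshold.
After 20:1 compression the overshoot becomes 20/20 = 1 dB.
Gain reduction = 20 − 1 = 19 dB.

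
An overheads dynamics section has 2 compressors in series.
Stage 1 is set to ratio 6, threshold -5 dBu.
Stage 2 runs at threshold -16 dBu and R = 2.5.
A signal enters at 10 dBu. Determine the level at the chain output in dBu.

Stage 1: 10 dBu is 15 dB over -5 dBu; at 6:1 that becomes 2.5 dB over, giving -2.5 dBu.
Stage 2: 13.5 dB above -16 dBu, reduced 2.5:1 to 5.4 dB above → -10.6 dBu.

-10.6 dBu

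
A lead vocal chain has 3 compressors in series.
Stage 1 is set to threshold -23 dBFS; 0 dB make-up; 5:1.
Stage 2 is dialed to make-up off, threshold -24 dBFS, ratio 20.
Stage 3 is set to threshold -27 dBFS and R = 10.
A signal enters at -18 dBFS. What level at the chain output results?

-26.69 dBFS

Stage 1: overshoot 5 dB → 5/5 = 1 dB → -22 dBFS.
Stage 2: overshoot 2 dB → 2/20 = 0.1 dB → -23.9 dBFS.
Stage 3: 3.1 dB above -27 dBFS, reduced 10:1 to 0.31 dB above → -26.69 dBFS.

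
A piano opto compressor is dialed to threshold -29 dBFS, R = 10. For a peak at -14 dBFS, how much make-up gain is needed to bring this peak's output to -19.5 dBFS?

Without make-up, output = threshold + overshoot/10 = -29 + 1.5 = -27.5 dBFS.
Gap to target: 8 dB.

8 dB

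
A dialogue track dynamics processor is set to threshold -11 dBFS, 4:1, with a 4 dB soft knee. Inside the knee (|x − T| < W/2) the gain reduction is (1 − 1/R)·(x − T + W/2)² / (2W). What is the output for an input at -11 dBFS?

-11.375 dBFS

x − T + W/2 = -11 − (-11) + 2 = 2.
GR = (1 − 1/4) × 2² / 8 = 0.75 × 4 / 8 = 0.375 dB.
Output = -11 − 0.375 = -11.375 dBFS.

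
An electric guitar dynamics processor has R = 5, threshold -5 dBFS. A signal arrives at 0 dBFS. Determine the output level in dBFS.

Overshoot: 0 − (-5) = 5 dB.
The 5 dB excess becomes 1 dB after 5:1 reduction.
So the level is -5 + 1 = -4 dBFS.

-4 dBFS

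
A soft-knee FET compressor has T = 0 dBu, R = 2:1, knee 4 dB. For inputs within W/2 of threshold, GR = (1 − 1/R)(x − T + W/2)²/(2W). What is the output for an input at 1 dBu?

0.4375 dBu

x − T + W/2 = 1 − 0 + 2 = 3.
GR = (1 − 1/2) × 3² / 8 = 0.5 × 9 / 8 = 0.5625 dB.
Output = 1 − 0.5625 = 0.4375 dBu.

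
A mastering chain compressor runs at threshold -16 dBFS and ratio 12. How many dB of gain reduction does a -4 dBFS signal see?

11 dB

Overshoot = -4 − (-16) = 12 dB.
After 12:1 compression the overshoot becomes 12/12 = 1 dB.
GR = overshoot in − overshoot out = 12 − 1 = 11 dB.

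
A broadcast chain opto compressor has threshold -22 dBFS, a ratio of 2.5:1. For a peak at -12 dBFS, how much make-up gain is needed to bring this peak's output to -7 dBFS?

11 dB

Without make-up, output = threshold + overshoot/2.5 = -22 + 4 = -18 dBFS.
Gap to target: 11 dB.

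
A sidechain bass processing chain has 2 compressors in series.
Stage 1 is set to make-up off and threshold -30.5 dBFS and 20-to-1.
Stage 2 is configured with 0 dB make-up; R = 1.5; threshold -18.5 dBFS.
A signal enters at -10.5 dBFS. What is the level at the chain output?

Stage 1: 20 dB above -30.5 dBFS, reduced 20:1 to 1 dB above → -29.5 dBFS.
Stage 2: below threshold (-29.5 ≤ -18.5); passes unchanged; output -29.5 dBFS.

-29.5 dBFS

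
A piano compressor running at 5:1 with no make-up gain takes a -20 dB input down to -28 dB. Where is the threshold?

-30 dB

Let T be the threshold. Output overshoot = (input overshoot)/R, so -28 − T = (-20 − T)/5.
5·(-28 − T) = -20 − T → 4·T = -140 − (-20) = -120.
T = -120/4 = -30 dB.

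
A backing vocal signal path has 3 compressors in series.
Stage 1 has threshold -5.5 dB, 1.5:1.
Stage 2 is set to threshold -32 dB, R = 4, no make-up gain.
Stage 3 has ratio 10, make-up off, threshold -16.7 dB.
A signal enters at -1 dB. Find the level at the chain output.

-24.625 dB

Stage 1: overshoot 4.5 dB → 4.5/1.5 = 3 dB → -2.5 dB.
Stage 2: overshoot 29.5 dB → 29.5/4 = 7.375 dB → -24.625 dB.
Stage 3: -24.625 dB ≤ -16.7 dB, so stage 3 doesn't engage; output -24.625 dB.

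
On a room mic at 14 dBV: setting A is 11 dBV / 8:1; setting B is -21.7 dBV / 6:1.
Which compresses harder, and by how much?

A: 3 dB over, compressed to 0.375 dB over, so 2.625 dB of GR.
B: 35.7 dB over, compressed to 5.95 dB over, so 29.75 dB of GR.
B applies 27.125 dB more gain reduction.

B, by 27.125 dB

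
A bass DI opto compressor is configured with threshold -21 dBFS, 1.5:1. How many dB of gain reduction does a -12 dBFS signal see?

3 dB

Overshoot = -12 − (-21) = 9 dB.
After 1.5:1 compression the overshoot becomes 9/1.5 = 6 dB.
So the signal is attenuated by 9 − 6 = 3 dB.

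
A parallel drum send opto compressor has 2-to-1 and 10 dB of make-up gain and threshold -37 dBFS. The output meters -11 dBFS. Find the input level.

Before make-up, the level was -11 − 10 = -21 dBFS.
The compressed level sits -21 − (-37) = 16 dB over threshold.
Before 2:1 compression the overshoot was 16 × 2 = 32 dB, so input = -37 + 32 = -5 dBFS.

-5 dBFS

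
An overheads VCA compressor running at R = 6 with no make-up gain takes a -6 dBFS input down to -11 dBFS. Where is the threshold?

-12 dBFS

Gain reduction = -6 − (-11) = 5 dB; output overshoot = GR / (R − 1) = 5 / 5 = 1 dB.
Threshold = output − output overshoot = -11 − 1 = -12 dBFS.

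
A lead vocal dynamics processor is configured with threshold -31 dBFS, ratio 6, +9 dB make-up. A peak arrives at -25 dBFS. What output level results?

The input is 6 dB above the -31 dBFS threshold.
At 6:1 the overshoot is divided by 6, leaving 1 dB above threshold.
That puts the output at -30 dBFS; make-up adds 9 dB, giving -21 dBFS.

-21 dBFS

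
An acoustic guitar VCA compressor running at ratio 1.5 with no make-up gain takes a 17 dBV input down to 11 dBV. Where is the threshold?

-1 dBV

Gain reduction = 17 − 11 = 6 dB; output overshoot = GR / (R − 1) = 6 / 0.5 = 12 dB.
Threshold = output − output overshoot = 11 − 12 = -1 dBV.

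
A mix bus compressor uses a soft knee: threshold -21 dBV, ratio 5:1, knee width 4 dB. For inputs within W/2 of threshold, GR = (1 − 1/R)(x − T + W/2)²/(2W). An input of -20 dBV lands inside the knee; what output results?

x − T + W/2 = -20 − (-21) + 2 = 3.
GR = (1 − 1/5) × 3² / 8 = 0.8 × 9 / 8 = 0.9 dB.
Output = -20 − 0.9 = -20.9 dBV.

-20.9 dBV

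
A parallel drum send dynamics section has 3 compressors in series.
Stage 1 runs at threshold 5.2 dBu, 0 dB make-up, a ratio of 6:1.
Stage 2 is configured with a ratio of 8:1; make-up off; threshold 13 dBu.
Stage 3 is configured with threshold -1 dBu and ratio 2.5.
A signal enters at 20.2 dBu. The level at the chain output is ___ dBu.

Stage 1: overshoot 15 dB → 15/6 = 2.5 dB → 7.7 dBu.
Stage 2: 7.7 dBu ≤ 13 dBu, so stage 2 doesn't engage; output 7.7 dBu.
Stage 3: 8.7 dB above -1 dBu, reduced 2.5:1 to 3.48 dB above → 2.48 dBu.

2.48 dBu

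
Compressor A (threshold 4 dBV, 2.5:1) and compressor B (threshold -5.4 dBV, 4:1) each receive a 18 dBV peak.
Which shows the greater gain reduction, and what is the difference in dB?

B, by 9.15 dB

A: overshoot 14 dB → output overshoot 5.6 dB → GR 8.4 dB.
B: overshoot 23.4 dB → output overshoot 5.85 dB → GR 17.55 dB.
B reduces 9.15 dB more.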